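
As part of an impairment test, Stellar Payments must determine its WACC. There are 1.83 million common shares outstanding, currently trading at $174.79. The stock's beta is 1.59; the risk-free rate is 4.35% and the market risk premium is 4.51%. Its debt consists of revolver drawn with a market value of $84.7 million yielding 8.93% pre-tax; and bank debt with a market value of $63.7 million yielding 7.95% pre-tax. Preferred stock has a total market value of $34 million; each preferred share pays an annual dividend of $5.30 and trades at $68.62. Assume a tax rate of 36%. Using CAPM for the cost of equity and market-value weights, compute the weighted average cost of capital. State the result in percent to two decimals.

Cost of equity via CAPM: Re = 4.35% + 1.59 × 4.51% = 11.5209%.
Cost of preferred: Rp = 5.3 / 68.62 = 7.7237%.
Market value of equity E = 174.79 × 1.83m = 319.8657m.
Total capital V = 319.8657 + 34 + 84.7 + 63.7 = 502.2657.
Equity: weight = 319.8657/502.2657 = 0.6368; cost = 11.5209%.
Preferred: weight = 34/502.2657 = 0.0677; cost = 7.7237%.
Revolver drawn: weight = 84.7/502.2657 = 0.1686; after-tax cost = 8.93% × (1 − 36%) = 5.7152%.
Bank debt: weight = 63.7/502.2657 = 0.1268; after-tax cost = 7.95% × (1 − 36%) = 5.0880%.
WACC = 0.6368 × 11.5209% + 0.0677 × 7.7237% + 0.1686 × 5.7152% + 0.1268 × 5.0880% = 9.4690%.

9.47%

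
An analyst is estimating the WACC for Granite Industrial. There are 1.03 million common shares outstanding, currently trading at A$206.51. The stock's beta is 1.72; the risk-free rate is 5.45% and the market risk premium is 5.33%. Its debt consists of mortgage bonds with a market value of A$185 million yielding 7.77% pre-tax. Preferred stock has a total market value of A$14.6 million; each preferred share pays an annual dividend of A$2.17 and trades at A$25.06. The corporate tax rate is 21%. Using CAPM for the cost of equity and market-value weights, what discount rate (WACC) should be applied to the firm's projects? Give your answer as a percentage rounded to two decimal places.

Cost of equity via CAPM: Re = 5.45% + 1.72 × 5.33% = 14.6176%.
Cost of preferred: Rp = 2.17 / 25.06 = 8.6592%.
Market value of equity E = 206.51 × 1.03m = 212.7053m.
Total capital V = 212.7053 + 14.6 + 185 = 412.3053.
Equity: weight = 212.7053/412.3053 = 0.5159; cost = 14.6176%.
Preferred: weight = 14.6/412.3053 = 0.0354; cost = 8.6592%.
Mortgage bonds: weight = 185/412.3053 = 0.4487; after-tax cost = 7.77% × (1 − 21%) = 6.1383%.
WACC = 0.5159 × 14.6176% + 0.0354 × 8.6592% + 0.4487 × 6.1383% = 10.6020%.

10.60%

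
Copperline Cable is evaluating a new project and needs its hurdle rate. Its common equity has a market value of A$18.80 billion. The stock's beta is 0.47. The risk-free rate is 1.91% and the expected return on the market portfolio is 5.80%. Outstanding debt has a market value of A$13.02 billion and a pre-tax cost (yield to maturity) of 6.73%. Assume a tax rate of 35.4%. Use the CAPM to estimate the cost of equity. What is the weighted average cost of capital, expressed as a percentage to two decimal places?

3.99%

Market risk premium = 5.8% − 1.91% = 3.89%.
Cost of equity via CAPM: Re = 1.91% + 0.47 × 3.89% = 3.7383%.
Total capital V = 18.8 + 13.02 = 31.82.
Equity: weight = 18.8/31.82 = 0.5908; cost = 3.7383%.
Debt: weight = 13.02/31.82 = 0.4092; after-tax cost = 6.73% × (1 − 35.4%) = 4.3476%.
WACC = 0.5908 × 3.7383% + 0.4092 × 4.3476% = 3.9876%.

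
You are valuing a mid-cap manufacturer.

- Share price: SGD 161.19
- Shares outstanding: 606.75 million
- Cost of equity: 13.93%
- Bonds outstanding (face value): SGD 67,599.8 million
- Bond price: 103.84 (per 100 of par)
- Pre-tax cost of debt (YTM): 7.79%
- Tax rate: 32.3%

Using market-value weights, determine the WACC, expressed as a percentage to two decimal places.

10.31%

Market value of equity E = 161.19 × 606.75m = 97802.0325m. Market value of debt D = 67599.8m × 103.84/100 = 70195.63232m.
Total capital V = 97802.0325 + 70195.63232 = 167997.66482.
Equity: weight = 97802.0325/167997.66482 = 0.5822; cost = 13.93%.
Bonds outstanding: weight = 70195.63232/167997.66482 = 0.4178; after-tax cost = 7.79% × (1 − 32.3%) = 5.2738%.
WACC = 0.5822 × 13.9300% + 0.4178 × 5.2738% = 10.3131%.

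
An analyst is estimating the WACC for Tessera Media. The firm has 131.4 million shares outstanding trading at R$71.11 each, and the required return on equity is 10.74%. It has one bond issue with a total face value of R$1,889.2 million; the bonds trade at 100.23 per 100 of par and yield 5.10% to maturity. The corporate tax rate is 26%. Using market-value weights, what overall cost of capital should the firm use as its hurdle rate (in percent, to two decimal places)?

9.57%

Market value of equity E = 71.11 × 131.4m = 9343.854m. Market value of debt D = 1889.2m × 100.23/100 = 1893.54516m.
Total capital V = 9343.854 + 1893.54516 = 11237.39916.
Equity: weight = 9343.854/11237.39916 = 0.8315; cost = 10.74%.
Bonds outstanding: weight = 1893.54516/11237.39916 = 0.1685; after-tax cost = 5.1% × (1 − 26%) = 3.7740%.
WACC = 0.8315 × 10.7400% + 0.1685 × 3.7740% = 9.5662%.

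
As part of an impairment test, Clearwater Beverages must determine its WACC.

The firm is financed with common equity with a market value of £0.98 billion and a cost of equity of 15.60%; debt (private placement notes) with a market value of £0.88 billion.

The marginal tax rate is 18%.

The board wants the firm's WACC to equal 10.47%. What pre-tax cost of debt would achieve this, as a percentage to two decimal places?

Total capital V = 0.98 + 0.88 = 1.86.
Equity weight = 0.98/1.86 = 0.5269.
Private placement notes weight = 0.88/1.86 = 0.4731.
Equity contribution = 0.5269 × 15.6% = 8.2194%.
Remaining for debt = 10.47% − 8.2194% = 2.2506%.
Rd × (1 − 18%) × 0.4731 = 2.2506%  ⇒  Rd = 5.8013%.

5.80%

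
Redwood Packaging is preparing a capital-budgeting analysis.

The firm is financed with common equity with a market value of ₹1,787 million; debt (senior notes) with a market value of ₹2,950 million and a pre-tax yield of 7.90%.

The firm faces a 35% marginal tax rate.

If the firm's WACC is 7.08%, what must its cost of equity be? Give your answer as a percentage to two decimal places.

Total capital V = 1787 + 2950 = 4737.
Equity weight = 1787/4737 = 0.3772.
Senior notes weight = 2950/4737 = 0.6228.
Debt contribution = 0.6228 × 7.9% × (1 − 35%) = 3.1979%.
Required equity contribution = 7.08% − 3.1979% = 3.8821%.
Re = 3.8821% / 0.3772 = 10.2908%.

10.29%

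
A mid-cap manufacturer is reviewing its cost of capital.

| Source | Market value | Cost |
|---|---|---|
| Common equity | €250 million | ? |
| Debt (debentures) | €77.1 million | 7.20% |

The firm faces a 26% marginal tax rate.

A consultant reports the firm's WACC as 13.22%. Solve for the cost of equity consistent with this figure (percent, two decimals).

Total capital V = 250 + 77.1 = 327.1.
Equity weight = 250/327.1 = 0.7643.
Debentures weight = 77.1/327.1 = 0.2357.
Debt contribution = 0.2357 × 7.2% × (1 − 26%) = 1.2559%.
Required equity contribution = 13.22% − 1.2559% = 11.9641%.
Re = 11.9641% / 0.7643 = 15.6539%.

15.65%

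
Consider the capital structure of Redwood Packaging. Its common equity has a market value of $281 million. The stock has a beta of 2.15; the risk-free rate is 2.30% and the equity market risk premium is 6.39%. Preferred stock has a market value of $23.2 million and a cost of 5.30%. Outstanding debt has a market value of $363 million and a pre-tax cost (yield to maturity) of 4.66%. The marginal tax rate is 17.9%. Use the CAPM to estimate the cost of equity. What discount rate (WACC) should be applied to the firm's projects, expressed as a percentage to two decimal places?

9.02%

Cost of equity via CAPM: Re = 2.3% + 2.15 × 6.39% = 16.0385%.
Total capital V = 281 + 23.2 + 363 = 667.2.
Equity: weight = 281/667.2 = 0.4212; cost = 16.0385%.
Preferred: weight = 23.2/667.2 = 0.0348; cost = 5.3%.
Debt: weight = 363/667.2 = 0.5441; after-tax cost = 4.66% × (1 − 17.9%) = 3.8259%.
WACC = 0.4212 × 16.0385% + 0.0348 × 5.3000% + 0.5441 × 3.8259% = 9.0206%.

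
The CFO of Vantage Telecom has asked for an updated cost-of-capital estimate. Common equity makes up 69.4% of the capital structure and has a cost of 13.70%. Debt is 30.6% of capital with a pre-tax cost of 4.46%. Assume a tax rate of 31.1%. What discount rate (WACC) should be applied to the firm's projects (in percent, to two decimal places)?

10.45%

After-tax cost of debt = 4.46% × (1 − 31.1%) = 3.0729%.
WACC = 0.694 × 13.7000% + 0.306 × 3.0729% = 10.4481%.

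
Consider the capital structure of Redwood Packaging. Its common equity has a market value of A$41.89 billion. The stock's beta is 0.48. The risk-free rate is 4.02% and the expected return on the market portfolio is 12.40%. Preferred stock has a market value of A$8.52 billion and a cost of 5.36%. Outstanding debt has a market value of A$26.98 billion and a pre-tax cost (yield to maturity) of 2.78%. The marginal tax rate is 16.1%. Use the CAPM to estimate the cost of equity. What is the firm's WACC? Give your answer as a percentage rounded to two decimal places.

Market risk premium = 12.4% − 4.02% = 8.38%.
Cost of equity via CAPM: Re = 4.02% + 0.48 × 8.38% = 8.0424%.
Total capital V = 41.89 + 8.52 + 26.98 = 77.39.
Equity: weight = 41.89/77.39 = 0.5413; cost = 8.0424%.
Preferred: weight = 8.52/77.39 = 0.1101; cost = 5.36%.
Debt: weight = 26.98/77.39 = 0.3486; after-tax cost = 2.78% × (1 − 16.1%) = 2.3324%.
WACC = 0.5413 × 8.0424% + 0.1101 × 5.3600% + 0.3486 × 2.3324% = 5.7565%.

5.76%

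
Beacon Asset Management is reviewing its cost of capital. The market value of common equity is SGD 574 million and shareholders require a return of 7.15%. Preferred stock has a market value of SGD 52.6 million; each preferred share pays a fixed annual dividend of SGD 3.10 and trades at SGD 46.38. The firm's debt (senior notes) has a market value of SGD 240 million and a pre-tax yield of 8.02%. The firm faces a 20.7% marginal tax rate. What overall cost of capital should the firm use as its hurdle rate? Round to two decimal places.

Cost of preferred: Rp = 3.1 / 46.38 = 6.6839%.
Total capital V = 574 + 52.6 + 240 = 866.6.
Equity: weight = 574/866.6 = 0.6624; cost = 7.15%.
Preferred: weight = 52.6/866.6 = 0.0607; cost = 6.6839%.
Senior notes: weight = 240/866.6 = 0.2769; after-tax cost = 8.02% × (1 − 20.7%) = 6.3599%.
WACC = 0.6624 × 7.1500% + 0.0607 × 6.6839% + 0.2769 × 6.3599% = 6.9029%.

6.90%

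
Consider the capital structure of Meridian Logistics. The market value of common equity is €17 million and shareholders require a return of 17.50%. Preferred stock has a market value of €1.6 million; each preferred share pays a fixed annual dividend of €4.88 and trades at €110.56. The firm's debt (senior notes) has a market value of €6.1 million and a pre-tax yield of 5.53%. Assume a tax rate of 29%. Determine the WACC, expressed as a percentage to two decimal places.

13.30%

Cost of preferred: Rp = 4.88 / 110.56 = 4.4139%.
Total capital V = 17 + 1.6 + 6.1 = 24.7.
Equity: weight = 17/24.7 = 0.6883; cost = 17.5%.
Preferred: weight = 1.6/24.7 = 0.0648; cost = 4.4139%.
Senior notes: weight = 6.1/24.7 = 0.2470; after-tax cost = 5.53% × (1 − 29%) = 3.9263%.
WACC = 0.6883 × 17.5000% + 0.0648 × 4.4139% + 0.2470 × 3.9263% = 13.3001%.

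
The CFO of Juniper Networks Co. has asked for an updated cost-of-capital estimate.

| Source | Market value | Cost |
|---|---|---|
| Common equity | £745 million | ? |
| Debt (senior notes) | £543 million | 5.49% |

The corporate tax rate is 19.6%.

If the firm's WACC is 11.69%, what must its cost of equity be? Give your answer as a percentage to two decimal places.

Total capital V = 745 + 543 = 1288.
Equity weight = 745/1288 = 0.5784.
Senior notes weight = 543/1288 = 0.4216.
Debt contribution = 0.4216 × 5.49% × (1 − 19.6%) = 1.8609%.
Required equity contribution = 11.69% − 1.8609% = 9.8291%.
Re = 9.8291% / 0.5784 = 16.9932%.

16.99%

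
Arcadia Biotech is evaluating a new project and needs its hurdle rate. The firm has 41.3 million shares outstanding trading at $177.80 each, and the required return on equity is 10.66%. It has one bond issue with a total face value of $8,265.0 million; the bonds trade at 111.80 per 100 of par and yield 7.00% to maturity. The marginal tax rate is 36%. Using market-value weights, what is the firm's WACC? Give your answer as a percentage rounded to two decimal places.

Market value of equity E = 177.8 × 41.3m = 7343.14m. Market value of debt D = 8265m × 111.8/100 = 9240.27m.
Total capital V = 7343.14 + 9240.27 = 16583.41.
Equity: weight = 7343.14/16583.41 = 0.4428; cost = 10.66%.
Bonds outstanding: weight = 9240.27/16583.41 = 0.5572; after-tax cost = 7% × (1 − 36%) = 4.4800%.
WACC = 0.4428 × 10.6600% + 0.5572 × 4.4800% = 7.2165%.

7.22%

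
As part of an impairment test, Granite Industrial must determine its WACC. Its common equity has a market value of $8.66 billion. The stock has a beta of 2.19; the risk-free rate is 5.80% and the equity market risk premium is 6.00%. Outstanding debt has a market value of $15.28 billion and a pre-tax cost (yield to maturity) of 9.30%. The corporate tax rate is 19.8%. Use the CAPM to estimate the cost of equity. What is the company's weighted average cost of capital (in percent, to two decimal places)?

Cost of equity via CAPM: Re = 5.8% + 2.19 × 6.0% = 18.9400%.
Total capital V = 8.66 + 15.28 = 23.94.
Equity: weight = 8.66/23.94 = 0.3617; cost = 18.94%.
Debt: weight = 15.28/23.94 = 0.6383; after-tax cost = 9.3% × (1 − 19.8%) = 7.4586%.
WACC = 0.3617 × 18.9400% + 0.6383 × 7.4586% = 11.6119%.

11.61%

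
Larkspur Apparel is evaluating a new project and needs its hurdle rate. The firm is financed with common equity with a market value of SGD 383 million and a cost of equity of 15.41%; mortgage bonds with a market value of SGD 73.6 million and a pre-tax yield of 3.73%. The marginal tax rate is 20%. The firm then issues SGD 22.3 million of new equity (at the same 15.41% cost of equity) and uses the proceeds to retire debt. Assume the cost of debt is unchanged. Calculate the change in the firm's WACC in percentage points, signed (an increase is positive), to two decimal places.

Current WACC:
Total capital V = 383 + 73.6 = 456.6.
Equity: weight = 383/456.6 = 0.8388; cost = 15.41%.
Mortgage bonds: weight = 73.6/456.6 = 0.1612; after-tax cost = 3.73% × (1 − 20%) = 2.9840%.
WACC = 0.8388 × 15.4100% + 0.1612 × 2.9840% = 13.4070%.
After the change:
Total capital V = 405.3 + 51.3 = 456.6.
Equity: weight = 405.3/456.6 = 0.8876; cost = 15.41%.
Mortgage bonds: weight = 51.3/456.6 = 0.1124; after-tax cost = 3.73% × (1 − 20%) = 2.9840%.
WACC = 0.8876 × 15.4100% + 0.1124 × 2.9840% = 14.0139%.
Change in WACC = 14.0139% − 13.4070% = 0.6069 pp.

+0.61 pp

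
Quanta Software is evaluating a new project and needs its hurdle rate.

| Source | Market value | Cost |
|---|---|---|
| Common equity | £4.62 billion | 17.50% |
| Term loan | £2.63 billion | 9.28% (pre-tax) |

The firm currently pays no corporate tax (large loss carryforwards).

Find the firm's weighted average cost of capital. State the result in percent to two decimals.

14.52%

Total capital V = 4.62 + 2.63 = 7.25.
Equity: weight = 4.62/7.25 = 0.6372; cost = 17.5%.
Term loan: weight = 2.63/7.25 = 0.3628; after-tax cost = 9.28% × (1 − 0%) = 9.2800%.
WACC = 0.6372 × 17.5000% + 0.3628 × 9.2800% = 14.5181%.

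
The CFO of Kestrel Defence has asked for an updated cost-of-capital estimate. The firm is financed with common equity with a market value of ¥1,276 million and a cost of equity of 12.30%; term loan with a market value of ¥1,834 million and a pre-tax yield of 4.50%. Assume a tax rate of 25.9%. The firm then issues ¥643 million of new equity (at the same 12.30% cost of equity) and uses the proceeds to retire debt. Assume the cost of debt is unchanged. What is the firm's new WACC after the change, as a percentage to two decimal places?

8.87%

After the change:
Total capital V = 1919 + 1191 = 3110.
Equity: weight = 1919/3110 = 0.6170; cost = 12.3%.
Term loan: weight = 1191/3110 = 0.3830; after-tax cost = 4.5% × (1 − 25.9%) = 3.3345%.
WACC = 0.6170 × 12.3000% + 0.3830 × 3.3345% = 8.8666%.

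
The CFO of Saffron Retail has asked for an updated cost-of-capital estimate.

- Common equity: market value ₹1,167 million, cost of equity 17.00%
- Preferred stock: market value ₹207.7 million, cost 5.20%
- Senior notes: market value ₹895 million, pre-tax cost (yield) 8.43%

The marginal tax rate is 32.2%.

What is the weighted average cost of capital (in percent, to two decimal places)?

Total capital V = 1167 + 207.7 + 895 = 2269.7.
Equity: weight = 1167/2269.7 = 0.5142; cost = 17%.
Preferred: weight = 207.7/2269.7 = 0.0915; cost = 5.2%.
Senior notes: weight = 895/2269.7 = 0.3943; after-tax cost = 8.43% × (1 − 32.2%) = 5.7155%.
WACC = 0.5142 × 17.0000% + 0.0915 × 5.2000% + 0.3943 × 5.7155% = 11.4704%.

11.47%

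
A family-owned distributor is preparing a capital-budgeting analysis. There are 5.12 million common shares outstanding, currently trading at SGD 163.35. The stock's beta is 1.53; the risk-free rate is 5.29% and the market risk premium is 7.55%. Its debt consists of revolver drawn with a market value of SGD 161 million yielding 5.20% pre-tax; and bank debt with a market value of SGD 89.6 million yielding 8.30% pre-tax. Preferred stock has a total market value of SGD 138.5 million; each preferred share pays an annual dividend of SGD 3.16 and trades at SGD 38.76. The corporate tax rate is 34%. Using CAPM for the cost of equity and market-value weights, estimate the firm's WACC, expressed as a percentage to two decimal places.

Cost of equity via CAPM: Re = 5.29% + 1.53 × 7.55% = 16.8415%.
Cost of preferred: Rp = 3.16 / 38.76 = 8.1527%.
Market value of equity E = 163.35 × 5.12m = 836.352m.
Total capital V = 836.352 + 138.5 + 161 + 89.6 = 1225.452.
Equity: weight = 836.352/1225.452 = 0.6825; cost = 16.8415%.
Preferred: weight = 138.5/1225.452 = 0.1130; cost = 8.1527%.
Revolver drawn: weight = 161/1225.452 = 0.1314; after-tax cost = 5.2% × (1 − 34%) = 3.4320%.
Bank debt: weight = 89.6/1225.452 = 0.0731; after-tax cost = 8.3% × (1 − 34%) = 5.4780%.
WACC = 0.6825 × 16.8415% + 0.1130 × 8.1527% + 0.1314 × 3.4320% + 0.0731 × 5.4780% = 13.2669%.

13.27%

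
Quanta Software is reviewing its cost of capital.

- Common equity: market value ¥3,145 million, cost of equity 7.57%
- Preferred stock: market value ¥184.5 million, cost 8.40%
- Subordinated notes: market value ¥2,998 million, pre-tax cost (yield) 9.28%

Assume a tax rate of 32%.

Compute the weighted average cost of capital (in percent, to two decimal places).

Total capital V = 3145 + 184.5 + 2998 = 6327.5.
Equity: weight = 3145/6327.5 = 0.4970; cost = 7.57%.
Preferred: weight = 184.5/6327.5 = 0.0292; cost = 8.4%.
Subordinated notes: weight = 2998/6327.5 = 0.4738; after-tax cost = 9.28% × (1 − 32%) = 6.3104%.
WACC = 0.4970 × 7.5700% + 0.0292 × 8.4000% + 0.4738 × 6.3104% = 6.9974%.

7.00%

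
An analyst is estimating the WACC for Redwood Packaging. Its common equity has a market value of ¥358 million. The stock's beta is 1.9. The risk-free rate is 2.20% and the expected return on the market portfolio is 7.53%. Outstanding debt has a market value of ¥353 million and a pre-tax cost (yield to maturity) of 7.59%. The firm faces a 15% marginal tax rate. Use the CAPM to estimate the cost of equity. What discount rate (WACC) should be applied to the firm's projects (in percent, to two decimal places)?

9.41%

Market risk premium = 7.53% − 2.2% = 5.33%.
Cost of equity via CAPM: Re = 2.2% + 1.9 × 5.33% = 12.3270%.
Total capital V = 358 + 353 = 711.
Equity: weight = 358/711 = 0.5035; cost = 12.327%.
Debt: weight = 353/711 = 0.4965; after-tax cost = 7.59% × (1 − 15%) = 6.4515%.
WACC = 0.5035 × 12.3270% + 0.4965 × 6.4515% = 9.4099%.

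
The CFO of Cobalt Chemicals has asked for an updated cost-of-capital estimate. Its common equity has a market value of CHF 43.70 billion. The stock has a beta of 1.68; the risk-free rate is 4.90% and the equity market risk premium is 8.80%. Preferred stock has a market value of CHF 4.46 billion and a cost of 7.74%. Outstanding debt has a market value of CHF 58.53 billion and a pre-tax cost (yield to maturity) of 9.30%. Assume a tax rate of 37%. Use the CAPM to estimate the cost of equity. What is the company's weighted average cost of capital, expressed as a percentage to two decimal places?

Cost of equity via CAPM: Re = 4.9% + 1.68 × 8.8% = 19.6840%.
Total capital V = 43.7 + 4.46 + 58.53 = 106.69.
Equity: weight = 43.7/106.69 = 0.4096; cost = 19.684%.
Preferred: weight = 4.46/106.69 = 0.0418; cost = 7.74%.
Debt: weight = 58.53/106.69 = 0.5486; after-tax cost = 9.3% × (1 − 37%) = 5.8590%.
WACC = 0.4096 × 19.6840% + 0.0418 × 7.7400% + 0.5486 × 5.8590% = 11.6003%.

11.60%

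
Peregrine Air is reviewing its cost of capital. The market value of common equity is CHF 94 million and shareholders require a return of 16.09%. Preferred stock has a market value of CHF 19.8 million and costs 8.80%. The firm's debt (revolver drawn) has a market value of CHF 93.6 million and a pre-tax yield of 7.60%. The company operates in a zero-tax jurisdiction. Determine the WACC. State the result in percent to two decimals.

11.56%

Total capital V = 94 + 19.8 + 93.6 = 207.4.
Equity: weight = 94/207.4 = 0.4532; cost = 16.09%.
Preferred: weight = 19.8/207.4 = 0.0955; cost = 8.8%.
Revolver drawn: weight = 93.6/207.4 = 0.4513; after-tax cost = 7.6% × (1 − 0%) = 7.6000%.
WACC = 0.4532 × 16.0900% + 0.0955 × 8.8000% + 0.4513 × 7.6000% = 11.5625%.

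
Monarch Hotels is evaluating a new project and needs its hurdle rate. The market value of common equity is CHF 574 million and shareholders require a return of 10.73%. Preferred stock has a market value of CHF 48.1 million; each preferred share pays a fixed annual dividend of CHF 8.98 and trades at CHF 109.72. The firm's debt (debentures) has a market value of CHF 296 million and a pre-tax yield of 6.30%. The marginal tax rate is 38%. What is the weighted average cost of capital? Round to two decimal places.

Cost of preferred: Rp = 8.98 / 109.72 = 8.1845%.
Total capital V = 574 + 48.1 + 296 = 918.1.
Equity: weight = 574/918.1 = 0.6252; cost = 10.73%.
Preferred: weight = 48.1/918.1 = 0.0524; cost = 8.1845%.
Debentures: weight = 296/918.1 = 0.3224; after-tax cost = 6.3% × (1 − 38%) = 3.9060%.
WACC = 0.6252 × 10.7300% + 0.0524 × 8.1845% + 0.3224 × 3.9060% = 8.3965%.

8.40%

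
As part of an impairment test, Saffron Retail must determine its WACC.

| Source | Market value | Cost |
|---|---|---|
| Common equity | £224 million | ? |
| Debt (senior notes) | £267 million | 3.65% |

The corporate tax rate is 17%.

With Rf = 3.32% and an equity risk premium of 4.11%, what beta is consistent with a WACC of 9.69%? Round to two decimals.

Total capital V = 224 + 267 = 491.
Equity weight = 224/491 = 0.4562.
Senior notes weight = 267/491 = 0.5438.
Debt contribution = 0.5438 × 3.65% × (1 − 17%) = 1.6474%.
Required equity contribution = 9.69% − 1.6474% = 8.0426%  ⇒  Re = 17.6291%.
CAPM: 17.6291% = 3.32% + β × 4.11%  ⇒  β = 3.4815.

3.48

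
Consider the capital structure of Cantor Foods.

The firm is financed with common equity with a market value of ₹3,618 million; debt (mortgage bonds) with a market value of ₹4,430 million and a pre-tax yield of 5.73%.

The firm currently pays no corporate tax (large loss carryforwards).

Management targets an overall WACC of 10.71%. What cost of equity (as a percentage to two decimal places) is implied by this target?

Total capital V = 3618 + 4430 = 8048.
Equity weight = 3618/8048 = 0.4496.
Mortgage bonds weight = 4430/8048 = 0.5504.
Debt contribution = 0.5504 × 5.73% × (1 − 0%) = 3.1541%.
Required equity contribution = 10.71% − 3.1541% = 7.5559%.
Re = 7.5559% / 0.4496 = 16.8077%.

16.81%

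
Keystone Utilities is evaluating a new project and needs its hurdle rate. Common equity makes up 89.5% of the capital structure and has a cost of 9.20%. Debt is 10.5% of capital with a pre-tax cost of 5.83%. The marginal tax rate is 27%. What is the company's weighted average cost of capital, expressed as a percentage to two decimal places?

After-tax cost of debt = 5.83% × (1 − 27%) = 4.2559%.
WACC = 0.895 × 9.2000% + 0.105 × 4.2559% = 8.6809%.

8.68%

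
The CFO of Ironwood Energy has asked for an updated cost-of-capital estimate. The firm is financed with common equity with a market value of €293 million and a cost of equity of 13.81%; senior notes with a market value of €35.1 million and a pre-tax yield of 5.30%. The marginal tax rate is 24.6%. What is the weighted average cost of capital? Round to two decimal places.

Total capital V = 293 + 35.1 = 328.1.
Equity: weight = 293/328.1 = 0.8930; cost = 13.81%.
Senior notes: weight = 35.1/328.1 = 0.1070; after-tax cost = 5.3% × (1 − 24.6%) = 3.9962%.
WACC = 0.8930 × 13.8100% + 0.1070 × 3.9962% = 12.7601%.

12.76%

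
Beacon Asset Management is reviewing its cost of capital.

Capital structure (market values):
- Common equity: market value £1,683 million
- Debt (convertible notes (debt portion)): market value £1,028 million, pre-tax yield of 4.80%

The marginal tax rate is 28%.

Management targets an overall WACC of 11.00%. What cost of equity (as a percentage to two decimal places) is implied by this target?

Total capital V = 1683 + 1028 = 2711.
Equity weight = 1683/2711 = 0.6208.
Convertible notes (debt portion) weight = 1028/2711 = 0.3792.
Debt contribution = 0.3792 × 4.8% × (1 − 28%) = 1.3105%.
Required equity contribution = 11.0% − 1.3105% = 9.6895%.
Re = 9.6895% / 0.6208 = 15.6080%.

15.61%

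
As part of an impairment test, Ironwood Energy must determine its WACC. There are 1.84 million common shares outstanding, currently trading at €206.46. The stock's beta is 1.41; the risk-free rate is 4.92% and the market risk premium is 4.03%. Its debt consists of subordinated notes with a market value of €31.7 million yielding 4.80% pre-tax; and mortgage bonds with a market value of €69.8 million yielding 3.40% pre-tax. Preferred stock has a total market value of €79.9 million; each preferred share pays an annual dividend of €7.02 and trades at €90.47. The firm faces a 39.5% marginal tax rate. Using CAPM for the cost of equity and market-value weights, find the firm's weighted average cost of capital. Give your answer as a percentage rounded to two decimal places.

8.70%

Cost of equity via CAPM: Re = 4.92% + 1.41 × 4.03% = 10.6023%.
Cost of preferred: Rp = 7.02 / 90.47 = 7.7595%.
Market value of equity E = 206.46 × 1.84m = 379.8864m.
Total capital V = 379.8864 + 79.9 + 31.7 + 69.8 = 561.2864.
Equity: weight = 379.8864/561.2864 = 0.6768; cost = 10.6023%.
Preferred: weight = 79.9/561.2864 = 0.1424; cost = 7.7595%.
Subordinated notes: weight = 31.7/561.2864 = 0.0565; after-tax cost = 4.8% × (1 − 39.5%) = 2.9040%.
Mortgage bonds: weight = 69.8/561.2864 = 0.1244; after-tax cost = 3.4% × (1 − 39.5%) = 2.0570%.
WACC = 0.6768 × 10.6023% + 0.1424 × 7.7595% + 0.0565 × 2.9040% + 0.1244 × 2.0570% = 8.7002%.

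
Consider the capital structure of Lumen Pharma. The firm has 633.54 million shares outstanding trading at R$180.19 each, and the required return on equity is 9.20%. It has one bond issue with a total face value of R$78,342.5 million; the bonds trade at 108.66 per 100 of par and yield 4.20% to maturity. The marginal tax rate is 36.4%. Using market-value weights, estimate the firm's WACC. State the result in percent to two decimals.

Market value of equity E = 180.19 × 633.54m = 114157.5726m. Market value of debt D = 78342.5m × 108.66/100 = 85126.9605m.
Total capital V = 114157.5726 + 85126.9605 = 199284.5331.
Equity: weight = 114157.5726/199284.5331 = 0.5728; cost = 9.2%.
Bonds outstanding: weight = 85126.9605/199284.5331 = 0.4272; after-tax cost = 4.2% × (1 − 36.4%) = 2.6712%.
WACC = 0.5728 × 9.2000% + 0.4272 × 2.6712% = 6.4111%.

6.41%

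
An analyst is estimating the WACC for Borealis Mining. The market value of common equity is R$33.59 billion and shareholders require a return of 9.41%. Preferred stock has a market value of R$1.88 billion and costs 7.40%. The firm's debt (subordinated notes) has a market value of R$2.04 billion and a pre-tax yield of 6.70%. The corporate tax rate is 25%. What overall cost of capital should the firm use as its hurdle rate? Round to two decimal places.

9.07%

Total capital V = 33.59 + 1.88 + 2.04 = 37.51.
Equity: weight = 33.59/37.51 = 0.8955; cost = 9.41%.
Preferred: weight = 1.88/37.51 = 0.0501; cost = 7.4%.
Subordinated notes: weight = 2.04/37.51 = 0.0544; after-tax cost = 6.7% × (1 − 25%) = 5.0250%.
WACC = 0.8955 × 9.4100% + 0.0501 × 7.4000% + 0.0544 × 5.0250% = 9.0708%.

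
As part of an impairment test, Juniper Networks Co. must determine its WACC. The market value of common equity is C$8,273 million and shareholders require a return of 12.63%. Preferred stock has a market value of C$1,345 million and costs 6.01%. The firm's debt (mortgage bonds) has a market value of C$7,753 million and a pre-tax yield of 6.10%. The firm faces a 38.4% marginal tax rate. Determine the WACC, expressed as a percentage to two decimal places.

8.16%

Total capital V = 8273 + 1345 + 7753 = 17371.
Equity: weight = 8273/17371 = 0.4763; cost = 12.63%.
Preferred: weight = 1345/17371 = 0.0774; cost = 6.01%.
Mortgage bonds: weight = 7753/17371 = 0.4463; after-tax cost = 6.1% × (1 − 38.4%) = 3.7576%.
WACC = 0.4763 × 12.6300% + 0.0774 × 6.0100% + 0.4463 × 3.7576% = 8.1575%.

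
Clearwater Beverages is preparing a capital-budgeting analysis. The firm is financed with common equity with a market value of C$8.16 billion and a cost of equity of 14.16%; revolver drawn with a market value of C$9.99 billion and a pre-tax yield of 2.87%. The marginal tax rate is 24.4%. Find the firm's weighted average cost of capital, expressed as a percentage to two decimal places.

Total capital V = 8.16 + 9.99 = 18.15.
Equity: weight = 8.16/18.15 = 0.4496; cost = 14.16%.
Revolver drawn: weight = 9.99/18.15 = 0.5504; after-tax cost = 2.87% × (1 − 24.4%) = 2.1697%.
WACC = 0.4496 × 14.1600% + 0.5504 × 2.1697% = 7.5604%.

7.56%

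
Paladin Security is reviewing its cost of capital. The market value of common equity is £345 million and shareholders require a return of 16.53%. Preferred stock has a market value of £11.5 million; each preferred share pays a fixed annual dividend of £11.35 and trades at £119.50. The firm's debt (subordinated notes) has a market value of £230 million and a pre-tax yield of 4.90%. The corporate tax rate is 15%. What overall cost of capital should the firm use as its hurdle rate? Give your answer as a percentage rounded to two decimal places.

11.54%

Cost of preferred: Rp = 11.35 / 119.5 = 9.4979%.
Total capital V = 345 + 11.5 + 230 = 586.5.
Equity: weight = 345/586.5 = 0.5882; cost = 16.53%.
Preferred: weight = 11.5/586.5 = 0.0196; cost = 9.4979%.
Subordinated notes: weight = 230/586.5 = 0.3922; after-tax cost = 4.9% × (1 − 15%) = 4.1650%.
WACC = 0.5882 × 16.5300% + 0.0196 × 9.4979% + 0.3922 × 4.1650% = 11.5431%.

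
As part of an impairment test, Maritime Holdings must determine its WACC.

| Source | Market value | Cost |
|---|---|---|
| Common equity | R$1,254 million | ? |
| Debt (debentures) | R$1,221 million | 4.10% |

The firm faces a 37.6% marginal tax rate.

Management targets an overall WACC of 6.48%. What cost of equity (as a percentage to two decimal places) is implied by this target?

10.30%

Total capital V = 1254 + 1221 = 2475.
Equity weight = 1254/2475 = 0.5067.
Debentures weight = 1221/2475 = 0.4933.
Debt contribution = 0.4933 × 4.1% × (1 − 37.6%) = 1.2621%.
Required equity contribution = 6.48% − 1.2621% = 5.2179%.
Re = 5.2179% / 0.5067 = 10.2984%.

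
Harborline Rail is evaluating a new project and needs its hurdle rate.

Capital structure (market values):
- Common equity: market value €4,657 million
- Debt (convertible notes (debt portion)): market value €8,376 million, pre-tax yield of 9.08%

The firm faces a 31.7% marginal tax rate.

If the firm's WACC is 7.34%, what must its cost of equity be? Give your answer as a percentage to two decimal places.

Total capital V = 4657 + 8376 = 13033.
Equity weight = 4657/13033 = 0.3573.
Convertible notes (debt portion) weight = 8376/13033 = 0.6427.
Debt contribution = 0.6427 × 9.08% × (1 − 31.7%) = 3.9856%.
Required equity contribution = 7.34% − 3.9856% = 3.3544%.
Re = 3.3544% / 0.3573 = 9.3874%.

9.39%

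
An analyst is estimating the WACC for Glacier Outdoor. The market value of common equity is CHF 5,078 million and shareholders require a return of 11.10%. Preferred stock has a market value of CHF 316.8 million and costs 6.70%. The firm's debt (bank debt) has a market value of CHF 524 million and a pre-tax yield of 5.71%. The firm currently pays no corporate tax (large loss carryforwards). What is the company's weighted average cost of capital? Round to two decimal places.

10.39%

Total capital V = 5078 + 316.8 + 524 = 5918.8.
Equity: weight = 5078/5918.8 = 0.8579; cost = 11.1%.
Preferred: weight = 316.8/5918.8 = 0.0535; cost = 6.7%.
Bank debt: weight = 524/5918.8 = 0.0885; after-tax cost = 5.71% × (1 − 0%) = 5.7100%.
WACC = 0.8579 × 11.1000% + 0.0535 × 6.7000% + 0.0885 × 5.7100% = 10.3873%.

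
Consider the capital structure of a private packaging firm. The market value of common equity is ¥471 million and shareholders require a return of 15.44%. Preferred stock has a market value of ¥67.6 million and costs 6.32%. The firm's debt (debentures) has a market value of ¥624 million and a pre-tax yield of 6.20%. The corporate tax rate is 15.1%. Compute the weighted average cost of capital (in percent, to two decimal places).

Total capital V = 471 + 67.6 + 624 = 1162.6.
Equity: weight = 471/1162.6 = 0.4051; cost = 15.44%.
Preferred: weight = 67.6/1162.6 = 0.0581; cost = 6.32%.
Debentures: weight = 624/1162.6 = 0.5367; after-tax cost = 6.2% × (1 − 15.1%) = 5.2638%.
WACC = 0.4051 × 15.4400% + 0.0581 × 6.3200% + 0.5367 × 5.2638% = 9.4479%.

9.45%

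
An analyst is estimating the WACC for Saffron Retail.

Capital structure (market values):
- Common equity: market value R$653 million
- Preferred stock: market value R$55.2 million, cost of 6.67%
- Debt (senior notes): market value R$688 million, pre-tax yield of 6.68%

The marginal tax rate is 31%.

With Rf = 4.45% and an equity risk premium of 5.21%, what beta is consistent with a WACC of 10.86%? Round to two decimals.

2.56

Total capital V = 653 + 55.2 + 688 = 1396.2.
Equity weight = 653/1396.2 = 0.4677.
Preferred weight = 55.2/1396.2 = 0.0395.
Senior notes weight = 688/1396.2 = 0.4928.
Debt contribution = 0.4928 × 6.68% × (1 − 31%) = 2.2713%.
Preferred contribution = 0.0395 × 6.67% = 0.2637%.
Required equity contribution = 10.86% − 2.5350% = 8.3250%  ⇒  Re = 17.8000%.
CAPM: 17.8000% = 4.45% + β × 5.21%  ⇒  β = 2.5624.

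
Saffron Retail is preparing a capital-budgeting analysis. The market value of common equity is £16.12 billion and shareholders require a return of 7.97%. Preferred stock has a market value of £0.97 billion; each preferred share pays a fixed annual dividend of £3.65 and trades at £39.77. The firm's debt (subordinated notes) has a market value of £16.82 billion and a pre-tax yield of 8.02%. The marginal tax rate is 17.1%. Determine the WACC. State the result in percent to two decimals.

Cost of preferred: Rp = 3.65 / 39.77 = 9.1778%.
Total capital V = 16.12 + 0.97 + 16.82 = 33.91.
Equity: weight = 16.12/33.91 = 0.4754; cost = 7.97%.
Preferred: weight = 0.97/33.91 = 0.0286; cost = 9.1778%.
Subordinated notes: weight = 16.82/33.91 = 0.4960; after-tax cost = 8.02% × (1 − 17.1%) = 6.6486%.
WACC = 0.4754 × 7.9700% + 0.0286 × 9.1778% + 0.4960 × 6.6486% = 7.3491%.

7.35%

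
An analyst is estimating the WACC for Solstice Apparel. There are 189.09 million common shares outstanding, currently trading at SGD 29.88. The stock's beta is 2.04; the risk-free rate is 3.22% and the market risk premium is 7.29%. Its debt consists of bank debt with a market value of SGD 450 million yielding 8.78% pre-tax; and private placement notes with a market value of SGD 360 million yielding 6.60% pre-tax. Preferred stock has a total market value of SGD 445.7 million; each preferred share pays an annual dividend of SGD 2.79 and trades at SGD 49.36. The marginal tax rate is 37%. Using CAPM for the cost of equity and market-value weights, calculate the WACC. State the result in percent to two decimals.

15.74%

Cost of equity via CAPM: Re = 3.22% + 2.04 × 7.29% = 18.0916%.
Cost of preferred: Rp = 2.79 / 49.36 = 5.6524%.
Market value of equity E = 29.88 × 189.09m = 5650.0092m.
Total capital V = 5650.0092 + 445.7 + 450 + 360 = 6905.7092.
Equity: weight = 5650.0092/6905.7092 = 0.8182; cost = 18.0916%.
Preferred: weight = 445.7/6905.7092 = 0.0645; cost = 5.6524%.
Bank debt: weight = 450/6905.7092 = 0.0652; after-tax cost = 8.78% × (1 − 37%) = 5.5314%.
Private placement notes: weight = 360/6905.7092 = 0.0521; after-tax cost = 6.6% × (1 − 37%) = 4.1580%.
WACC = 0.8182 × 18.0916% + 0.0645 × 5.6524% + 0.0652 × 5.5314% + 0.0521 × 4.1580% = 15.7439%.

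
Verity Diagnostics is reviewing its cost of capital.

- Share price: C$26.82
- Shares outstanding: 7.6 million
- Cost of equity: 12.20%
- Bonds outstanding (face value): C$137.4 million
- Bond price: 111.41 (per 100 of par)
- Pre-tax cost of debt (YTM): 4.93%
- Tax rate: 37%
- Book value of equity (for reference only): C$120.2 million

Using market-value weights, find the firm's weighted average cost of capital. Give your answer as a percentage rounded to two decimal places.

Market value of equity E = 26.82 × 7.6m = 203.832m. Market value of debt D = 137.4m × 111.41/100 = 153.07734m.
Total capital V = 203.832 + 153.07734 = 356.90934.
Equity: weight = 203.832/356.90934 = 0.5711; cost = 12.2%.
Bonds outstanding: weight = 153.07734/356.90934 = 0.4289; after-tax cost = 4.93% × (1 − 37%) = 3.1059%.
WACC = 0.5711 × 12.2000% + 0.4289 × 3.1059% = 8.2996%.

8.30%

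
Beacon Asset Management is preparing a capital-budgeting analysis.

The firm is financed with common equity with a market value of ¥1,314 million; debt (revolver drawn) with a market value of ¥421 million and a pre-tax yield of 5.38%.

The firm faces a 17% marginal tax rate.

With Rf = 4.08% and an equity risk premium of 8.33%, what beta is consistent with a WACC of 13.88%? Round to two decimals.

1.54

Total capital V = 1314 + 421 = 1735.
Equity weight = 1314/1735 = 0.7573.
Revolver drawn weight = 421/1735 = 0.2427.
Debt contribution = 0.2427 × 5.38% × (1 − 17%) = 1.0835%.
Required equity contribution = 13.88% − 1.0835% = 12.7965%  ⇒  Re = 16.8964%.
CAPM: 16.8964% = 4.08% + β × 8.33%  ⇒  β = 1.5386.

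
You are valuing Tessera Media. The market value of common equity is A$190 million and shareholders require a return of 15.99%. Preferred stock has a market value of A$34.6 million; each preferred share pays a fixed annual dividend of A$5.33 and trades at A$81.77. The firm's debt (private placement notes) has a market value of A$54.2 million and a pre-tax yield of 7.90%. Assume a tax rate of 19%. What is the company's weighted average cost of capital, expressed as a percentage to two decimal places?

Cost of preferred: Rp = 5.33 / 81.77 = 6.5183%.
Total capital V = 190 + 34.6 + 54.2 = 278.8.
Equity: weight = 190/278.8 = 0.6815; cost = 15.99%.
Preferred: weight = 34.6/278.8 = 0.1241; cost = 6.5183%.
Private placement notes: weight = 54.2/278.8 = 0.1944; after-tax cost = 7.9% × (1 − 19%) = 6.3990%.
WACC = 0.6815 × 15.9900% + 0.1241 × 6.5183% + 0.1944 × 6.3990% = 12.9500%.

12.95%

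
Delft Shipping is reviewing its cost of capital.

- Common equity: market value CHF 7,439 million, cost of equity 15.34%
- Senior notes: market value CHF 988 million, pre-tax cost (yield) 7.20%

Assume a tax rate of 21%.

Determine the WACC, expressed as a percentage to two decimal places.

14.21%

Total capital V = 7439 + 988 = 8427.
Equity: weight = 7439/8427 = 0.8828; cost = 15.34%.
Senior notes: weight = 988/8427 = 0.1172; after-tax cost = 7.2% × (1 − 21%) = 5.6880%.
WACC = 0.8828 × 15.3400% + 0.1172 × 5.6880% = 14.2084%.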